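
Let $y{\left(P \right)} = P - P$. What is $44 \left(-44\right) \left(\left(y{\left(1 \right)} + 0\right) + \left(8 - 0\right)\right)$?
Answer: $-15488$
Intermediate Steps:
$y{\left(P \right)} = 0$
$44 \left(-44\right) \left(\left(y{\left(1 \right)} + 0\right) + \left(8 - 0\right)\right) = 44 \left(-44\right) \left(\left(0 + 0\right) + \left(8 - 0\right)\right) = - 1936 \left(0 + \left(8 + 0\right)\right) = - 1936 \left(0 + 8\right) = \left(-1936\right) 8 = -15488$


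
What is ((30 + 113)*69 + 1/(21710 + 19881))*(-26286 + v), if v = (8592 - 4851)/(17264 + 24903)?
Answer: -454862604204350358/1753767697 ≈ -2.5936e+8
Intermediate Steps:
v = 3741/42167 ≈ 0.088719
((30 + 113)*69 + 1/(21710 + 19881))*(-26286 + v) = ((30 + 113)*69 + 1/(21710 + 19881))*(-26286 + 3741/42167) = (143*69 + 1/41591)*(-1108398021/42167) = (9867 + 1/41591)*(-1108398021/42167) = (410378398/41591)*(-1108398021/42167) = -454862604204350358/1753767697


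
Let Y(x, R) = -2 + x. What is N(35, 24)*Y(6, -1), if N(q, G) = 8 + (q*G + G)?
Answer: 3488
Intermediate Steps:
N(q, G) = 8 + G + G*q (N(q, G) = 8 + (G*q + G) = 8 + (G + G*q) = 8 + G + G*q)
N(35, 24)*Y(6, -1) = (8 + 24 + 24*35)*(-2 + 6) = (8 + 24 + 840)*4 = 872*4 = 3488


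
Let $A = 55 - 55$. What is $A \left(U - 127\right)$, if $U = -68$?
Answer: $0$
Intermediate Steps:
$A = 0$ ($A = 55 - 55 = 0$)
$A \left(U - 127\right) = 0 \left(-68 - 127\right) = 0 \left(-195\right) = 0$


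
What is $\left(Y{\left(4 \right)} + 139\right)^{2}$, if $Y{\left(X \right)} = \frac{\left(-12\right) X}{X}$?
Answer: $16129$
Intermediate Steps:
$Y{\left(X \right)} = -12$
$\left(Y{\left(4 \right)} + 139\right)^{2} = \left(-12 + 139\right)^{2} = 127^{2} = 16129$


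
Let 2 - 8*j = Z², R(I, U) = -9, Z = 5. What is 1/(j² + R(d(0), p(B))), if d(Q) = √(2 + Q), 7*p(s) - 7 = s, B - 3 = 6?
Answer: -64/47 ≈ -1.3617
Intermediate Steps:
B = 9 (B = 3 + 6 = 9)
p(s) = 1 + s/7
j = -23/8 (j = ¼ - ⅛*5² = ¼ - ⅛*25 = ¼ - 25/8 = -23/8 ≈ -2.8750)
1/(j² + R(d(0), p(B))) = 1/((-23/8)² - 9) = 1/(529/64 - 9) = 1/(-47/64) = -64/47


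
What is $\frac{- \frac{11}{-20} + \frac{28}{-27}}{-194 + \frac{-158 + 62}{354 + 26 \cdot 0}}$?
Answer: $\frac{15517}{6189480} \approx 0.002507$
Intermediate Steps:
$\frac{- \frac{11}{-20} + \frac{28}{-27}}{-194 + \frac{-158 + 62}{354 + 26 \cdot 0}} = \frac{\left(-11\right) \left(- \frac{1}{20}\right) + 28 \left(- \frac{1}{27}\right)}{-194 - \frac{96}{354 + 0}} = \frac{\frac{11}{20} - \frac{28}{27}}{-194 - \frac{96}{354}} = \frac{1}{-194 - \frac{16}{59}} \left(- \frac{263}{540}\right) = \frac{1}{- \frac{11462}{59}} \left(- \frac{263}{540}\right) = \left(- \frac{59}{11462}\right) \left(- \frac{263}{540}\right) = \frac{15517}{6189480}$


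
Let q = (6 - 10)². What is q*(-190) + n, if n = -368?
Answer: -3408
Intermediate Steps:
q = 16 (q = (-4)² = 16)
q*(-190) + n = 16*(-190) - 368 = -3040 - 368 = -3408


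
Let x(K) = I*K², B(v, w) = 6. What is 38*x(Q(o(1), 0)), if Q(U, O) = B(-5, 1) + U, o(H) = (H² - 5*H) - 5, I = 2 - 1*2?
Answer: 0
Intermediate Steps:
I = 0 (I = 2 - 2 = 0)
o(H) = -5 + H² - 5*H
Q(U, O) = 6 + U
x(K) = 0 (x(K) = 0*K² = 0)
38*x(Q(o(1), 0)) = 38*0 = 0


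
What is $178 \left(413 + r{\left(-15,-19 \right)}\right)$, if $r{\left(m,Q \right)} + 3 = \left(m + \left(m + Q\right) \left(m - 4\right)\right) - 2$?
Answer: $184942$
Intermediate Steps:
$r{\left(m,Q \right)} = -5 + m + \left(-4 + m\right) \left(Q + m\right)$ ($r{\left(m,Q \right)} = -3 - \left(2 - m - \left(m + Q\right) \left(m - 4\right)\right) = -3 - \left(2 - m - \left(Q + m\right) \left(-4 + m\right)\right) = -3 - \left(2 - m - \left(-4 + m\right) \left(Q + m\right)\right) = -3 + \left(-2 + m + \left(-4 + m\right) \left(Q + m\right)\right) = -5 + m + \left(-4 + m\right) \left(Q + m\right)$)
$178 \left(413 + r{\left(-15,-19 \right)}\right) = 178 \left(413 - \left(-401 - 225\right)\right) = 178 \left(413 + \left(-5 + 225 + 76 + 45 + 285\right)\right) = 178 \left(413 + 626\right) = 178 \cdot 1039 = 184942$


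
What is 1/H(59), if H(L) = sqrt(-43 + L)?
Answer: 1/4 ≈ 0.25000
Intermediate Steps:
1/H(59) = 1/(sqrt(-43 + 59)) = 1/(sqrt(16)) = 1/4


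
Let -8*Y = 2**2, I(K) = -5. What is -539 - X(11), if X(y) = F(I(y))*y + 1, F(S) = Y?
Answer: -1069/2 ≈ -534.50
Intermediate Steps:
Y = -1/2 (Y = -1/8*2**2 = -1/8*4 = -1/2 ≈ -0.50000)
F(S) = -1/2
X(y) = 1 - y/2 (X(y) = -y/2 + 1 = 1 - y/2)
-539 - X(11) = -539 - (1 - 1/2*11) = -539 - (1 - 11/2) = -539 - 1*(-9/2) = -539 + 9/2 = -1069/2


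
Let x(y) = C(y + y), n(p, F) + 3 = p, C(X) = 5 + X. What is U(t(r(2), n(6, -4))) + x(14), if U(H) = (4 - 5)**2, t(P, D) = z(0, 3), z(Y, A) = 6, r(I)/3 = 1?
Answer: 34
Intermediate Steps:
r(I) = 3 (r(I) = 3*1 = 3)
n(p, F) = -3 + p
t(P, D) = 6
x(y) = 5 + 2*y (x(y) = 5 + (y + y) = 5 + 2*y)
U(H) = 1 (U(H) = (-1)**2 = 1)
U(t(r(2), n(6, -4))) + x(14) = 1 + (5 + 2*14) = 1 + (5 + 28) = 1 + 33 = 34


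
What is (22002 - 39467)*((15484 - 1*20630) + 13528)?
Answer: -146391630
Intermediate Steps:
(22002 - 39467)*((15484 - 1*20630) + 13528) = -17465*((15484 - 20630) + 13528) = -17465*(-5146 + 13528) = -17465*8382 = -146391630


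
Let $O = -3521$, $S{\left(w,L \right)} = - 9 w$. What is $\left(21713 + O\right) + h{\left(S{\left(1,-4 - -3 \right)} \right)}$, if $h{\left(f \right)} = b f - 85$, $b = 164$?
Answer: $16631$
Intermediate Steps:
$h{\left(f \right)} = -85 + 164 f$ ($h{\left(f \right)} = 164 f - 85 = -85 + 164 f$)
$\left(21713 + O\right) + h{\left(S{\left(1,-4 - -3 \right)} \right)} = \left(21713 - 3521\right) + \left(-85 + 164 \left(\left(-9\right) 1\right)\right) = 18192 + \left(-85 + 164 \left(-9\right)\right) = 18192 - 1561 = 16631$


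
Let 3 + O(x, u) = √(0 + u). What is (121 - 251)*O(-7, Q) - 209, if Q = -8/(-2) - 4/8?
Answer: 181 - 65*√14 ≈ -62.208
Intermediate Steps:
Q = 7/2 (Q = -8*(-½) - 4*⅛ = 4 - ½ = 7/2 ≈ 3.5000)
O(x, u) = -3 + √u (O(x, u) = -3 + √(0 + u) = -3 + √u)
(121 - 251)*O(-7, Q) - 209 = (121 - 251)*(-3 + √(7/2)) - 209 = -130*(-3 + √14/2) - 209 = (390 - 65*√14) - 209 = 181 - 65*√14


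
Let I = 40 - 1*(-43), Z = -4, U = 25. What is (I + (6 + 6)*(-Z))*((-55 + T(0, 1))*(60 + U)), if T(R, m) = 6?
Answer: -545615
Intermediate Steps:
I = 83 (I = 40 + 43 = 83)
(I + (6 + 6)*(-Z))*((-55 + T(0, 1))*(60 + U)) = (83 + (6 + 6)*(-1*(-4)))*((-55 + 6)*(60 + 25)) = (83 + 12*4)*(-49*85) = (83 + 48)*(-4165) = 131*(-4165) = -545615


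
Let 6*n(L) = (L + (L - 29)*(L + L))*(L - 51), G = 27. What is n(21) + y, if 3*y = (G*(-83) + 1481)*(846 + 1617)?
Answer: -622385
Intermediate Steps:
n(L) = (-51 + L)*(L + 2*L*(-29 + L))/6 (n(L) = ((L + (L - 29)*(L + L))*(L - 51))/6 = ((L + (-29 + L)*(2*L))*(-51 + L))/6 = ((L + 2*L*(-29 + L))*(-51 + L))/6 = ((-51 + L)*(L + 2*L*(-29 + L)))/6 = (-51 + L)*(L + 2*L*(-29 + L))/6)
y = -623960 (y = ((27*(-83) + 1481)*(846 + 1617))/3 = ((-2241 + 1481)*2463)/3 = (-760*2463)/3 = (1/3)*(-1871880) = -623960)
n(21) + y = (1/6)*21*(2907 - 159*21 + 2*21**2) - 623960 = (1/6)*21*(2907 - 3339 + 2*441) - 623960 = (1/6)*21*(2907 - 3339 + 882) - 623960 = (1/6)*21*450 - 623960 = 1575 - 623960 = -622385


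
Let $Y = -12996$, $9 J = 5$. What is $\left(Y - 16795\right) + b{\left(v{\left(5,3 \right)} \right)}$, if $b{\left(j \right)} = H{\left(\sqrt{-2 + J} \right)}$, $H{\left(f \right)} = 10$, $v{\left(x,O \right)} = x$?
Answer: $-29781$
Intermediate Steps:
$J = \frac{5}{9}$ ($J = \frac{1}{9} \cdot 5 = \frac{5}{9} \approx 0.55556$)
$b{\left(j \right)} = 10$
$\left(Y - 16795\right) + b{\left(v{\left(5,3 \right)} \right)} = \left(-12996 - 16795\right) + 10 = -29791 + 10 = -29781$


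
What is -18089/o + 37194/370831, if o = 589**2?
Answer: 6195417715/128649061351 ≈ 0.048158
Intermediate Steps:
o = 346921
-18089/o + 37194/370831 = -18089/346921 + 37194/370831 = 6195417715/128649061351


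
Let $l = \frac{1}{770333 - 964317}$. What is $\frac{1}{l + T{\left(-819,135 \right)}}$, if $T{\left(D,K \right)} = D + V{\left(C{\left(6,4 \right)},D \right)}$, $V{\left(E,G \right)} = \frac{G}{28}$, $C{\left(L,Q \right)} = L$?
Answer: $- \frac{193984}{164546929} \approx -0.0011789$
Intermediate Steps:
$V{\left(E,G \right)} = \frac{G}{28}$ ($V{\left(E,G \right)} = G \frac{1}{28} = \frac{G}{28}$)
$T{\left(D,K \right)} = \frac{29 D}{28}$ ($T{\left(D,K \right)} = D + \frac{D}{28} = \frac{29 D}{28}$)
$l = - \frac{1}{193984}$ ($l = \frac{1}{-193984} = - \frac{1}{193984} \approx -5.1551 \cdot 10^{-6}$)
$\frac{1}{l + T{\left(-819,135 \right)}} = \frac{1}{- \frac{1}{193984} + \frac{29}{28} \left(-819\right)} = \frac{1}{- \frac{1}{193984} - \frac{3393}{4}} = \frac{1}{- \frac{164546929}{193984}} = - \frac{193984}{164546929}$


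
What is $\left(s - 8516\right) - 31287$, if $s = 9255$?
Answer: $-30548$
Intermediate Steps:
$\left(s - 8516\right) - 31287 = \left(9255 - 8516\right) - 31287 = 739 - 31287 = -30548$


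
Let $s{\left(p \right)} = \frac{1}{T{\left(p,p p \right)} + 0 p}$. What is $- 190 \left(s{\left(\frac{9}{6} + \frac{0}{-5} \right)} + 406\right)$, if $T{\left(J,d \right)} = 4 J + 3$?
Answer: $- \frac{694450}{9} \approx -77161.0$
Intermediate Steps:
$T{\left(J,d \right)} = 3 + 4 J$
$s{\left(p \right)} = \frac{1}{3 + 4 p}$ ($s{\left(p \right)} = \frac{1}{\left(3 + 4 p\right) + 0 p} = \frac{1}{\left(3 + 4 p\right) + 0} = \frac{1}{3 + 4 p}$)
$- 190 \left(s{\left(\frac{9}{6} + \frac{0}{-5} \right)} + 406\right) = - 190 \left(\frac{1}{3 + 4 \left(\frac{9}{6} + \frac{0}{-5}\right)} + 406\right) = - 190 \left(\frac{1}{3 + 4 \left(9 \cdot \frac{1}{6} + 0 \left(- \frac{1}{5}\right)\right)} + 406\right) = - 190 \left(\frac{1}{3 + 4 \left(\frac{3}{2} + 0\right)} + 406\right) = - 190 \left(\frac{1}{3 + 4 \cdot \frac{3}{2}} + 406\right) = - 190 \left(\frac{1}{3 + 6} + 406\right) = - 190 \left(\frac{1}{9} + 406\right) = \left(-190\right) \frac{3655}{9} = - \frac{694450}{9}$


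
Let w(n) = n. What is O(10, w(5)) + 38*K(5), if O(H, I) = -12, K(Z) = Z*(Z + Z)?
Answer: 1888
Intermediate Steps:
K(Z) = 2*Z² (K(Z) = Z*(2*Z) = 2*Z²)
O(10, w(5)) + 38*K(5) = -12 + 38*(2*5²) = -12 + 38*(2*25) = -12 + 38*50 = -12 + 1900 = 1888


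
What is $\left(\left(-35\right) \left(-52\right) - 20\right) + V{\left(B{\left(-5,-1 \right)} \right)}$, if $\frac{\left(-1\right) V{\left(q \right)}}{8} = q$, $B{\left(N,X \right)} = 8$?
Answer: $1736$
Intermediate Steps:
$V{\left(q \right)} = - 8 q$
$\left(\left(-35\right) \left(-52\right) - 20\right) + V{\left(B{\left(-5,-1 \right)} \right)} = \left(\left(-35\right) \left(-52\right) - 20\right) - 64 = \left(1820 - 20\right) - 64 = 1800 - 64 = 1736$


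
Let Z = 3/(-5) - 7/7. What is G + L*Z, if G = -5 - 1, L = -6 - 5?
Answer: 58/5 ≈ 11.600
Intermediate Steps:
L = -11
Z = -8/5 (Z = 3*(-⅕) - 7*⅐ = -⅗ - 1 = -8/5 ≈ -1.6000)
G = -6
G + L*Z = -6 - 11*(-8/5) = -6 + 88/5 = 58/5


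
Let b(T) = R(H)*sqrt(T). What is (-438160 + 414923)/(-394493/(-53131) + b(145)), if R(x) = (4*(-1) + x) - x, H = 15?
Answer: 487043048806171/6393510606471 + 262383203008628*sqrt(145)/6393510606471 ≈ 570.35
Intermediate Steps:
R(x) = -4 (R(x) = (-4 + x) - x = -4)
b(T) = -4*sqrt(T)
(-438160 + 414923)/(-394493/(-53131) + b(145)) = (-438160 + 414923)/(-394493/(-53131) - 4*sqrt(145)) = -23237/(-394493*(-1/53131) - 4*sqrt(145)) = -23237/(394493/53131 - 4*sqrt(145))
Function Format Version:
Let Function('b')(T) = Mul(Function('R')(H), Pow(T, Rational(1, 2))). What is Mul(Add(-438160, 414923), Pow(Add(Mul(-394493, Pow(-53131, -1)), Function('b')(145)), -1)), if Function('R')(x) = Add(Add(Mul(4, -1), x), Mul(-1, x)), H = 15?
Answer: Add(Rational(487043048806171, 6393510606471), Mul(Rational(262383203008628, 6393510606471), Pow(145, Rational(1, 2)))) ≈ 570.35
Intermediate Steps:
Function('R')(x) = -4 (Function('R')(x) = Add(Add(-4, x), Mul(-1, x)) = -4)
Function('b')(T) = Mul(-4, Pow(T, Rational(1, 2)))
Mul(Add(-438160, 414923), Pow(Add(Mul(-394493, Pow(-53131, -1)), Function('b')(145)), -1)) = Mul(Add(-438160, 414923), Pow(Add(Mul(-394493, Pow(-53131, -1)), Mul(-4, Pow(145, Rational(1, 2)))), -1)) = Mul(-23237, Pow(Add(Mul(-394493, Rational(-1, 53131)), Mul(-4, Pow(145, Rational(1, 2)))), -1)) = Mul(-23237, Pow(Add(Rational(394493, 53131), Mul(-4, Pow(145, Rational(1, 2)))), -1))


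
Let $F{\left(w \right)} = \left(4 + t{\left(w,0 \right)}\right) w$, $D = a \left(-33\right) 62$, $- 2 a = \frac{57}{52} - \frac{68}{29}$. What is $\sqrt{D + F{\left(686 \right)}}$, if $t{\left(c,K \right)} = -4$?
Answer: $\frac{i \sqrt{726218493}}{754} \approx 35.741 i$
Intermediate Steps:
$a = \frac{1883}{3016}$ ($a = - \frac{\frac{57}{52} - \frac{68}{29}}{2} = \left(- \frac{1}{2}\right) \left(- \frac{1883}{1508}\right) = \frac{1883}{3016} \approx 0.62434$)
$D = - \frac{1926309}{1508}$ ($D = \frac{1883}{3016} \left(-33\right) 62 = \left(- \frac{62139}{3016}\right) 62 = - \frac{1926309}{1508} \approx -1277.4$)
$F{\left(w \right)} = 0$ ($F{\left(w \right)} = \left(4 - 4\right) w = 0 w = 0$)
$\sqrt{D + F{\left(686 \right)}} = \sqrt{- \frac{1926309}{1508} + 0} = \sqrt{- \frac{1926309}{1508}} = \frac{i \sqrt{726218493}}{754}$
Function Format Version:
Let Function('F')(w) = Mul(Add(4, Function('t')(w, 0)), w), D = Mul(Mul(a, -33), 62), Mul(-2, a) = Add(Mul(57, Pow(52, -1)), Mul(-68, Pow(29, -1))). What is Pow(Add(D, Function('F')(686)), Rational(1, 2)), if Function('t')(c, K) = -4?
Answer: Mul(Rational(1, 754), I, Pow(726218493, Rational(1, 2))) ≈ Mul(35.741, I)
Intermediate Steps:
a = Rational(1883, 3016) (a = Mul(Rational(-1, 2), Add(Mul(57, Pow(52, -1)), Mul(-68, Pow(29, -1)))) = Mul(Rational(-1, 2), Add(Mul(57, Rational(1, 52)), Mul(-68, Rational(1, 29)))) = Mul(Rational(-1, 2), Add(Rational(57, 52), Rational(-68, 29))) = Mul(Rational(-1, 2), Rational(-1883, 1508)) = Rational(1883, 3016) ≈ 0.62434)
D = Rational(-1926309, 1508) (D = Mul(Mul(Rational(1883, 3016), -33), 62) = Mul(Rational(-62139, 3016), 62) = Rational(-1926309, 1508) ≈ -1277.4)
Function('F')(w) = 0 (Function('F')(w) = Mul(Add(4, -4), w) = Mul(0, w) = 0)
Pow(Add(D, Function('F')(686)), Rational(1, 2)) = Pow(Add(Rational(-1926309, 1508), 0), Rational(1, 2)) = Pow(Rational(-1926309, 1508), Rational(1, 2)) = Mul(Rational(1, 754), I, Pow(726218493, Rational(1, 2)))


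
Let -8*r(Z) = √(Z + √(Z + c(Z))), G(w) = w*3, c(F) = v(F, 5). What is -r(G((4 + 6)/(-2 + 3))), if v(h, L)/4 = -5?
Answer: √(30 + √10)/8 ≈ 0.71983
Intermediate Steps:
v(h, L) = -20 (v(h, L) = 4*(-5) = -20)
c(F) = -20
G(w) = 3*w
r(Z) = -√(Z + √(-20 + Z))/8 (r(Z) = -√(Z + √(Z - 20))/8 = -√(Z + √(-20 + Z))/8)
-r(G((4 + 6)/(-2 + 3))) = -(-1)*√(3*((4 + 6)/(-2 + 3)) + √(-20 + 3*((4 + 6)/(-2 + 3))))/8 = -(-1)*√(3*(10/1) + √(-20 + 3*(10/1)))/8 = -(-1)*√(3*(10*1) + √(-20 + 3*(10*1)))/8 = -(-1)*√(3*10 + √(-20 + 3*10))/8 = -(-1)*√(30 + √(-20 + 30))/8 = -(-1)*√(30 + √10)/8 = √(30 + √10)/8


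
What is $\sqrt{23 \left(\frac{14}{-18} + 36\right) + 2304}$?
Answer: $\frac{\sqrt{28027}}{3} \approx 55.804$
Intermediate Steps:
$\sqrt{23 \left(\frac{14}{-18} + 36\right) + 2304} = \sqrt{23 \left(14 \left(- \frac{1}{18}\right) + 36\right) + 2304} = \sqrt{23 \left(- \frac{7}{9} + 36\right) + 2304} = \sqrt{23 \cdot \frac{317}{9} + 2304} = \sqrt{\frac{7291}{9} + 2304} = \sqrt{\frac{28027}{9}} = \frac{\sqrt{28027}}{3}$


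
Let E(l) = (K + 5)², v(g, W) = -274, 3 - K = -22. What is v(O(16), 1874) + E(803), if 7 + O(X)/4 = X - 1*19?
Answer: 626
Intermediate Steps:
K = 25 (K = 3 - 1*(-22) = 3 + 22 = 25)
O(X) = -104 + 4*X (O(X) = -28 + 4*(X - 1*19) = -28 + 4*(X - 19) = -28 + 4*(-19 + X) = -28 + (-76 + 4*X) = -104 + 4*X)
E(l) = 900 (E(l) = (25 + 5)² = 30² = 900)
v(O(16), 1874) + E(803) = -274 + 900 = 626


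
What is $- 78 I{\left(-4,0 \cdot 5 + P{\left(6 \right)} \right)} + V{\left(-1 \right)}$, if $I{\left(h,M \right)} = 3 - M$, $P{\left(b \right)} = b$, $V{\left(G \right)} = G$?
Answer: $233$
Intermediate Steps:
$- 78 I{\left(-4,0 \cdot 5 + P{\left(6 \right)} \right)} + V{\left(-1 \right)} = - 78 \left(3 - \left(0 \cdot 5 + 6\right)\right) - 1 = - 78 \left(3 - \left(0 + 6\right)\right) - 1 = - 78 \left(3 - 6\right) - 1 = \left(-78\right) \left(-3\right) - 1 = 234 - 1 = 233$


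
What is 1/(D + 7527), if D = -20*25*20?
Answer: -1/2473 ≈ -0.00040437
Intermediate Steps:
D = -10000 (D = -500*20 = -10000)
1/(D + 7527) = 1/(-10000 + 7527) = 1/(-2473) = -1/2473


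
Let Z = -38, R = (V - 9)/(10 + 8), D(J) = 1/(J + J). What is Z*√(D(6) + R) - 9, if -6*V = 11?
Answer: -9 - 38*I*√42/9 ≈ -9.0 - 27.363*I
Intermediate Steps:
V = -11/6 (V = -⅙*11 = -11/6 ≈ -1.8333)
D(J) = 1/(2*J)
R = -65/108 (R = (-11/6 - 9)/(10 + 8) = -65/6/18 = -65/6*1/18 = -65/108 ≈ -0.60185)
Z*√(D(6) + R) - 9 = -38*√((½)/6 - 65/108) - 9 = -38*√((½)*(⅙) - 65/108) - 9 = -38*√(1/12 - 65/108) - 9 = -38*I*√42/9 - 9 = -9 - 38*I*√42/9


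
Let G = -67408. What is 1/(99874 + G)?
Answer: 1/32466 ≈ 3.0801e-5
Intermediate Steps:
1/(99874 + G) = 1/(99874 - 67408) = 1/32466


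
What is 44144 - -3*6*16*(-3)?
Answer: 43280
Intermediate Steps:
44144 - -3*6*16*(-3) = 44144 - (-18*16)*(-3) = 44144 - (-288)*(-3) = 44144 - 1*864 = 44144 - 864 = 43280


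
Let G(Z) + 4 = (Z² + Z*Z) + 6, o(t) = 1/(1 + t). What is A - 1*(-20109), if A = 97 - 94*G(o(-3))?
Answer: 19971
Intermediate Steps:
G(Z) = 2 + 2*Z² (G(Z) = -4 + ((Z² + Z*Z) + 6) = -4 + ((Z² + Z²) + 6) = -4 + (2*Z² + 6) = -4 + (6 + 2*Z²) = 2 + 2*Z²)
A = -138 (A = 97 - 94*(2 + 2*(1/(1 - 3))²) = 97 - 94*(2 + 2*(1/(-2))²) = 97 - 94*(2 + 2*(-½)²) = 97 - 94*(2 + 2*(¼)) = 97 - 94*(2 + ½) = 97 - 94*5/2 = 97 - 235 = -138)
A - 1*(-20109) = -138 - 1*(-20109) = -138 + 20109 = 19971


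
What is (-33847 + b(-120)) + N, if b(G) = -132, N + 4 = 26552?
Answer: -7431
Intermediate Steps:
N = 26548 (N = -4 + 26552 = 26548)
(-33847 + b(-120)) + N = (-33847 - 132) + 26548 = -33979 + 26548 = -7431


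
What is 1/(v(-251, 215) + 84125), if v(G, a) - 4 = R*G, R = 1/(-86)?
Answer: 86/7235345 ≈ 1.1886e-5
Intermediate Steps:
R = -1/86 ≈ -0.011628
v(G, a) = 4 - G/86
1/(v(-251, 215) + 84125) = 1/((4 - 1/86*(-251)) + 84125) = 1/((4 + 251/86) + 84125) = 1/(595/86 + 84125) = 1/(7235345/86) = 86/7235345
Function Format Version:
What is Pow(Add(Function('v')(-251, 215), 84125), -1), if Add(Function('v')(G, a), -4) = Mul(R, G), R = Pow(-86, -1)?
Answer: Rational(86, 7235345) ≈ 1.1886e-5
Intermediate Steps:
R = Rational(-1, 86) ≈ -0.011628
Function('v')(G, a) = Add(4, Mul(Rational(-1, 86), G))
Pow(Add(Function('v')(-251, 215), 84125), -1) = Pow(Add(Add(4, Mul(Rational(-1, 86), -251)), 84125), -1) = Pow(Add(Add(4, Rational(251, 86)), 84125), -1) = Pow(Add(Rational(595, 86), 84125), -1) = Pow(Rational(7235345, 86), -1) = Rational(86, 7235345)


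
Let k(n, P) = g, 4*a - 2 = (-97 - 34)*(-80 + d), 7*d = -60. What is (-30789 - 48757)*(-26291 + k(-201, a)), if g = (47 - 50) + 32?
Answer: 2089037052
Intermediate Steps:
d = -60/7 (d = (1/7)*(-60) = -60/7 ≈ -8.5714)
g = 29 (g = -3 + 32 = 29)
a = 40617/14 (a = 1/2 + ((-97 - 34)*(-80 - 60/7))/4 = 1/2 + (-131*(-620/7))/4 = 1/2 + (1/4)*(81220/7) = 1/2 + 20305/7 = 40617/14 ≈ 2901.2)
k(n, P) = 29
(-30789 - 48757)*(-26291 + k(-201, a)) = (-30789 - 48757)*(-26291 + 29) = -79546*(-26262) = 2089037052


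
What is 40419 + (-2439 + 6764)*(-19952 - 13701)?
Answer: -145508806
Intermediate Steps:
40419 + (-2439 + 6764)*(-19952 - 13701) = 40419 + 4325*(-33653) = 40419 - 145549225 = -145508806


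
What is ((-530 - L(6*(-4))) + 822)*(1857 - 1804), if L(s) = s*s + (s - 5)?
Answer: -13515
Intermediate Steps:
L(s) = -5 + s + s**2 (L(s) = s**2 + (-5 + s) = -5 + s + s**2)
((-530 - L(6*(-4))) + 822)*(1857 - 1804) = ((-530 - (-5 + 6*(-4) + (6*(-4))**2)) + 822)*(1857 - 1804) = ((-530 - (-5 - 24 + (-24)**2)) + 822)*53 = ((-530 - (-5 - 24 + 576)) + 822)*53 = ((-530 - 1*547) + 822)*53 = ((-530 - 547) + 822)*53 = (-1077 + 822)*53 = -255*53 = -13515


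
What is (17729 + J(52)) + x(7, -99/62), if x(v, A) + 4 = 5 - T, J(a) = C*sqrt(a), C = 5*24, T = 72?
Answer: 17658 + 240*sqrt(13) ≈ 18523.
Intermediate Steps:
C = 120
J(a) = 120*sqrt(a)
x(v, A) = -71 (x(v, A) = -4 + (5 - 1*72) = -4 + (5 - 72) = -4 - 67 = -71)
(17729 + J(52)) + x(7, -99/62) = (17729 + 120*sqrt(52)) - 71 = (17729 + 120*(2*sqrt(13))) - 71 = (17729 + 240*sqrt(13)) - 71 = 17658 + 240*sqrt(13)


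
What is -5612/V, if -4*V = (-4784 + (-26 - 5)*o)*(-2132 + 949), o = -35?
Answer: 22448/4375917 ≈ 0.0051299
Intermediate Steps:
V = -4375917/4 (V = -(-4784 + (-26 - 5)*(-35))*(-2132 + 949)/4 = -(-4784 - 31*(-35))*(-1183)/4 = -(-4784 + 1085)*(-1183)/4 = -(-3699)*(-1183)/4 = -¼*4375917 = -4375917/4 ≈ -1.0940e+6)
-5612/V = -5612/(-4375917/4) = -5612*(-4/4375917) = 22448/4375917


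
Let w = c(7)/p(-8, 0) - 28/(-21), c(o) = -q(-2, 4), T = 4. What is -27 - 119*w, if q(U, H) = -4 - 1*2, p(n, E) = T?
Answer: -2185/6 ≈ -364.17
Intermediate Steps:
p(n, E) = 4
q(U, H) = -6 (q(U, H) = -4 - 2 = -6)
c(o) = 6 (c(o) = -1*(-6) = 6)
w = 17/6 (w = 6/4 - 28/(-21) = 6*(1/4) - 28*(-1/21) = 3/2 + 4/3 = 17/6 ≈ 2.8333)
-27 - 119*w = -27 - 119*17/6 = -27 - 2023/6 = -2185/6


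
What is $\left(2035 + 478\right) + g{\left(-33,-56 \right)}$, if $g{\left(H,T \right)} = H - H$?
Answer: $2513$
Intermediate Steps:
$g{\left(H,T \right)} = 0$
$\left(2035 + 478\right) + g{\left(-33,-56 \right)} = \left(2035 + 478\right) + 0 = 2513 + 0 = 2513$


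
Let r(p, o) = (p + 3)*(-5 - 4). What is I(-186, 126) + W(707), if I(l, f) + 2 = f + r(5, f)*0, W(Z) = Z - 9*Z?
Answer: -5532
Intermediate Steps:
r(p, o) = -27 - 9*p (r(p, o) = (3 + p)*(-9) = -27 - 9*p)
W(Z) = -8*Z
I(l, f) = -2 + f (I(l, f) = -2 + (f + (-27 - 9*5)*0) = -2 + (f + (-27 - 45)*0) = -2 + (f - 72*0) = -2 + (f + 0) = -2 + f)
I(-186, 126) + W(707) = (-2 + 126) - 8*707 = 124 - 5656 = -5532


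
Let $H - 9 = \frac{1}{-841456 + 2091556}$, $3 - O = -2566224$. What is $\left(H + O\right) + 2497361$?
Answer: $\frac{6330002609701}{1250100} \approx 5.0636 \cdot 10^{6}$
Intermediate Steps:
$O = 2566227$ ($O = 3 - -2566224 = 3 + 2566224 = 2566227$)
$H = \frac{11250901}{1250100}$ ($H = 9 + \frac{1}{-841456 + 2091556} = 9 + \frac{1}{1250100} = \frac{11250901}{1250100} \approx 9.0$)
$\left(H + O\right) + 2497361 = \left(\frac{11250901}{1250100} + 2566227\right) + 2497361 = \frac{3208051623601}{1250100} + 2497361 = \frac{6330002609701}{1250100}$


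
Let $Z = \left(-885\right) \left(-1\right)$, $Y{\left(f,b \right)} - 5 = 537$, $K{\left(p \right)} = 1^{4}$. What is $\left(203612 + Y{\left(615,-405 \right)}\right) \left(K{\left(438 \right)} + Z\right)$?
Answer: $180880444$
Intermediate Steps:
$K{\left(p \right)} = 1$
$Y{\left(f,b \right)} = 542$ ($Y{\left(f,b \right)} = 5 + 537 = 542$)
$Z = 885$
$\left(203612 + Y{\left(615,-405 \right)}\right) \left(K{\left(438 \right)} + Z\right) = \left(203612 + 542\right) \left(1 + 885\right) = 204154 \cdot 886 = 180880444$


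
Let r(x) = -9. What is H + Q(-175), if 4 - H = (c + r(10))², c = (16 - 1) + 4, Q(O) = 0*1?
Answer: -96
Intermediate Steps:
Q(O) = 0
c = 19 (c = 15 + 4 = 19)
H = -96 (H = 4 - (19 - 9)² = 4 - 1*10² = 4 - 1*100 = 4 - 100 = -96)
H + Q(-175) = -96 + 0 = -96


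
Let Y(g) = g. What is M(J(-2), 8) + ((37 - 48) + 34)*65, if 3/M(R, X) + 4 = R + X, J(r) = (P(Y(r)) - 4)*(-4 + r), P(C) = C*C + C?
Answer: 23923/16 ≈ 1495.2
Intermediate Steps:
P(C) = C + C² (P(C) = C² + C = C + C²)
J(r) = (-4 + r)*(-4 + r*(1 + r)) (J(r) = (r*(1 + r) - 4)*(-4 + r) = (-4 + r*(1 + r))*(-4 + r) = (-4 + r)*(-4 + r*(1 + r)))
M(R, X) = 3/(-4 + R + X) (M(R, X) = 3/(-4 + (R + X)) = 3/(-4 + R + X))
M(J(-2), 8) + ((37 - 48) + 34)*65 = 3/(-4 + (16 + (-2)³ - 8*(-2) - 3*(-2)²) + 8) + ((37 - 48) + 34)*65 = 3/(-4 + (16 - 8 + 16 - 3*4) + 8) + (-11 + 34)*65 = 3/(-4 + (16 - 8 + 16 - 12) + 8) + 23*65 = 3/(-4 + 12 + 8) + 1495 = 3/16 + 1495 = 23923/16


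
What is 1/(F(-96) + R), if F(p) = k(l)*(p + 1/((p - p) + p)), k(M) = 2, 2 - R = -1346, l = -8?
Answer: 48/55487 ≈ 0.00086507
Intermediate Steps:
R = 1348 (R = 2 - 1*(-1346) = 2 + 1346 = 1348)
F(p) = 2*p + 2/p (F(p) = 2*(p + 1/((p - p) + p)) = 2*(p + 1/(0 + p)) = 2*(p + 1/p) = 2*p + 2/p)
1/(F(-96) + R) = 1/((2*(-96) + 2/(-96)) + 1348) = 1/((-192 + 2*(-1/96)) + 1348) = 1/((-192 - 1/48) + 1348) = 1/(-9217/48 + 1348) = 1/(55487/48) = 48/55487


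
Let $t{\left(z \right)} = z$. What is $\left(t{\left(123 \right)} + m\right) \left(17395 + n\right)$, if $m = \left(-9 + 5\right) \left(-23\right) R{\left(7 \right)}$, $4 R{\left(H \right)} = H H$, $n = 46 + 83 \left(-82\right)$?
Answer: $13293750$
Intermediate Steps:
$n = -6760$ ($n = 46 - 6806 = -6760$)
$R{\left(H \right)} = \frac{H^{2}}{4}$ ($R{\left(H \right)} = \frac{H H}{4} = \frac{H^{2}}{4}$)
$m = 1127$ ($m = \left(-9 + 5\right) \left(-23\right) \frac{7^{2}}{4} = \left(-4\right) \left(-23\right) \frac{1}{4} \cdot 49 = 92 \cdot \frac{49}{4} = 1127$)
$\left(t{\left(123 \right)} + m\right) \left(17395 + n\right) = \left(123 + 1127\right) \left(17395 - 6760\right) = 1250 \cdot 10635 = 13293750$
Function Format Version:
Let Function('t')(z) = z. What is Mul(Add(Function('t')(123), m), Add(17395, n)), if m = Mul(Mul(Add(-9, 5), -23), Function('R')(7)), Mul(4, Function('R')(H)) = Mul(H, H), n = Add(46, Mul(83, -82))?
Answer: 13293750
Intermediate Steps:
n = -6760 (n = Add(46, -6806) = -6760)
Function('R')(H) = Mul(Rational(1, 4), Pow(H, 2)) (Function('R')(H) = Mul(Rational(1, 4), Mul(H, H)) = Mul(Rational(1, 4), Pow(H, 2)))
m = 1127 (m = Mul(Mul(Add(-9, 5), -23), Mul(Rational(1, 4), Pow(7, 2))) = Mul(Mul(-4, -23), Mul(Rational(1, 4), 49)) = Mul(92, Rational(49, 4)) = 1127)
Mul(Add(Function('t')(123), m), Add(17395, n)) = Mul(Add(123, 1127), Add(17395, -6760)) = Mul(1250, 10635) = 13293750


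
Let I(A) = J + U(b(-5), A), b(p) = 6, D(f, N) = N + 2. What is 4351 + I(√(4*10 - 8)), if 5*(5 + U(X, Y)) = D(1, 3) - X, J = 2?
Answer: 21739/5 ≈ 4347.8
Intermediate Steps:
D(f, N) = 2 + N
U(X, Y) = -4 - X/5 (U(X, Y) = -5 + ((2 + 3) - X)/5 = -5 + (5 - X)/5 = -5 + (1 - X/5) = -4 - X/5)
I(A) = -16/5 (I(A) = 2 + (-4 - ⅕*6) = 2 + (-4 - 6/5) = 2 - 26/5 = -16/5)
4351 + I(√(4*10 - 8)) = 4351 - 16/5 = 21739/5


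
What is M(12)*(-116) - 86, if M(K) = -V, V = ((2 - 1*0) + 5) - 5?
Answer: 146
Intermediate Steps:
V = 2 (V = ((2 + 0) + 5) - 5 = (2 + 5) - 5 = 7 - 5 = 2)
M(K) = -2 (M(K) = -1*2 = -2)
M(12)*(-116) - 86 = -2*(-116) - 86 = 232 - 86 = 146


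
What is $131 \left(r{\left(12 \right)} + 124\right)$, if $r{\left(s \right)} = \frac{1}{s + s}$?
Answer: $\frac{389987}{24} \approx 16249.0$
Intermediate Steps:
$r{\left(s \right)} = \frac{1}{2 s}$
$131 \left(r{\left(12 \right)} + 124\right) = 131 \left(\frac{1}{2 \cdot 12} + 124\right) = 131 \left(\frac{1}{2} \cdot \frac{1}{12} + 124\right) = 131 \left(\frac{1}{24} + 124\right) = 131 \cdot \frac{2977}{24} = \frac{389987}{24}$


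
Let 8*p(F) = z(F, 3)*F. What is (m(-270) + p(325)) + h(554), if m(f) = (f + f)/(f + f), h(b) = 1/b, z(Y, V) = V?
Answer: 272295/2216 ≈ 122.88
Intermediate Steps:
p(F) = 3*F/8 (p(F) = (3*F)/8 = 3*F/8)
m(f) = 1 (m(f) = (2*f)/((2*f)) = (2*f)*(1/(2*f)) = 1)
(m(-270) + p(325)) + h(554) = (1 + (3/8)*325) + 1/554 = (1 + 975/8) + 1/554 = 983/8 + 1/554 = 272295/2216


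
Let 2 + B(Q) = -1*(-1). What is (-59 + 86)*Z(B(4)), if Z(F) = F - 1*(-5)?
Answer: 108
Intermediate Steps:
B(Q) = -1 (B(Q) = -2 - 1*(-1) = -2 + 1 = -1)
Z(F) = 5 + F (Z(F) = F + 5 = 5 + F)
(-59 + 86)*Z(B(4)) = (-59 + 86)*(5 - 1) = 27*4 = 108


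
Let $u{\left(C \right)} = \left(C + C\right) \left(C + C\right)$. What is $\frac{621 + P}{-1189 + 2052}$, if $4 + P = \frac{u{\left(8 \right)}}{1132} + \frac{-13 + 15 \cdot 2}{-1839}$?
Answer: $\frac{321222514}{449137131} \approx 0.7152$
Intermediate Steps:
$u{\left(C \right)} = 4 C^{2}$ ($u{\left(C \right)} = 2 C 2 C = 4 C^{2}$)
$P = - \frac{1968863}{520437}$ ($P = -4 + \left(\frac{4 \cdot 8^{2}}{1132} + \frac{-13 + 15 \cdot 2}{-1839}\right) = -4 + \left(4 \cdot 64 \cdot \frac{1}{1132} + \left(-13 + 30\right) \left(- \frac{1}{1839}\right)\right) = -4 + \left(256 \cdot \frac{1}{1132} + 17 \left(- \frac{1}{1839}\right)\right) = -4 + \left(\frac{64}{283} - \frac{17}{1839}\right) = -4 + \frac{112885}{520437} = - \frac{1968863}{520437} \approx -3.7831$)
$\frac{621 + P}{-1189 + 2052} = \frac{621 - \frac{1968863}{520437}}{-1189 + 2052} = \frac{321222514}{520437 \cdot 863} = \frac{321222514}{520437} \cdot \frac{1}{863} = \frac{321222514}{449137131}$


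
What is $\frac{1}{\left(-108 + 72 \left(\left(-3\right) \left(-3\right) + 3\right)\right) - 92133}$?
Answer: $- \frac{1}{91377} \approx -1.0944 \cdot 10^{-5}$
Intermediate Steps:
$\frac{1}{\left(-108 + 72 \left(\left(-3\right) \left(-3\right) + 3\right)\right) - 92133} = \frac{1}{\left(-108 + 72 \left(9 + 3\right)\right) - 92133} = \frac{1}{\left(-108 + 72 \cdot 12\right) - 92133} = \frac{1}{\left(-108 + 864\right) - 92133} = \frac{1}{756 - 92133} = \frac{1}{-91377} = - \frac{1}{91377}$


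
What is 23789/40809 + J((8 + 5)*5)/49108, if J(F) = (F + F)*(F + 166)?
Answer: 1196862241/1002024186 ≈ 1.1944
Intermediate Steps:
J(F) = 2*F*(166 + F) (J(F) = (2*F)*(166 + F) = 2*F*(166 + F))
23789/40809 + J((8 + 5)*5)/49108 = 23789/40809 + (2*((8 + 5)*5)*(166 + (8 + 5)*5))/49108 = 23789*(1/40809) + (2*(13*5)*(166 + 13*5))*(1/49108) = 23789/40809 + (2*65*(166 + 65))*(1/49108) = 23789/40809 + (2*65*231)*(1/49108) = 23789/40809 + 30030*(1/49108) = 23789/40809 + 15015/24554 = 1196862241/1002024186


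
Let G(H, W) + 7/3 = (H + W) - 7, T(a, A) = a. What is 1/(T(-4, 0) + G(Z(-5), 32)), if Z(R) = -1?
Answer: 3/53 ≈ 0.056604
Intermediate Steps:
G(H, W) = -28/3 + H + W (G(H, W) = -7/3 + ((H + W) - 7) = -7/3 + (-7 + H + W) = -28/3 + H + W)
1/(T(-4, 0) + G(Z(-5), 32)) = 1/(-4 + (-28/3 - 1 + 32)) = 1/(-4 + 65/3) = 1/(53/3) = 3/53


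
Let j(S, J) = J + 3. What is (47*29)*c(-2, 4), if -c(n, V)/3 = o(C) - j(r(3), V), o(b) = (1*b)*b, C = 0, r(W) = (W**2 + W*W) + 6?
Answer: 28623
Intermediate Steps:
r(W) = 6 + 2*W**2 (r(W) = (W**2 + W**2) + 6 = 2*W**2 + 6 = 6 + 2*W**2)
j(S, J) = 3 + J
o(b) = b**2 (o(b) = b*b = b**2)
c(n, V) = 9 + 3*V (c(n, V) = -3*(0**2 - (3 + V)) = -3*(0 + (-3 - V)) = -3*(-3 - V) = 9 + 3*V)
(47*29)*c(-2, 4) = (47*29)*(9 + 3*4) = 1363*(9 + 12) = 1363*21 = 28623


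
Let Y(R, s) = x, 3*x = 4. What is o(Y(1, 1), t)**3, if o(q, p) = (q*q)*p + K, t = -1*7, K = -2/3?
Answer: -1643032/729 ≈ -2253.8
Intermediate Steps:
x = 4/3 (x = (1/3)*4 = 4/3 ≈ 1.3333)
K = -2/3 (K = -2*1/3 = -2/3 ≈ -0.66667)
Y(R, s) = 4/3
t = -7
o(q, p) = -2/3 + p*q**2 (o(q, p) = (q*q)*p - 2/3 = q**2*p - 2/3 = p*q**2 - 2/3 = -2/3 + p*q**2)
o(Y(1, 1), t)**3 = (-2/3 - 7*(4/3)**2)**3 = (-2/3 - 7*16/9)**3 = (-2/3 - 112/9)**3 = (-118/9)**3 = -1643032/729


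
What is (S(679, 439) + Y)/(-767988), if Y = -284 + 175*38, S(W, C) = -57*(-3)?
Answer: -2179/255996 ≈ -0.0085119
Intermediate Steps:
S(W, C) = 171
Y = 6366 (Y = -284 + 6650 = 6366)
(S(679, 439) + Y)/(-767988) = (171 + 6366)/(-767988) = 6537*(-1/767988) = -2179/255996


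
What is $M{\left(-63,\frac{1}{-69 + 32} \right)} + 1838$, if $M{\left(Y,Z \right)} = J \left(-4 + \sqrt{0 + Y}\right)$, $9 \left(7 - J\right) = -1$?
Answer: $\frac{16286}{9} + \frac{64 i \sqrt{7}}{3} \approx 1809.6 + 56.443 i$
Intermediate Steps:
$J = \frac{64}{9}$ ($J = 7 - - \frac{1}{9} = 7 + \frac{1}{9} = \frac{64}{9} \approx 7.1111$)
$M{\left(Y,Z \right)} = - \frac{256}{9} + \frac{64 \sqrt{Y}}{9}$ ($M{\left(Y,Z \right)} = \frac{64 \left(-4 + \sqrt{0 + Y}\right)}{9} = \frac{64 \left(-4 + \sqrt{Y}\right)}{9} = - \frac{256}{9} + \frac{64 \sqrt{Y}}{9}$)
$M{\left(-63,\frac{1}{-69 + 32} \right)} + 1838 = \left(- \frac{256}{9} + \frac{64 \sqrt{-63}}{9}\right) + 1838 = \left(- \frac{256}{9} + \frac{64 \cdot 3 i \sqrt{7}}{9}\right) + 1838 = \left(- \frac{256}{9} + \frac{64 i \sqrt{7}}{3}\right) + 1838 = \frac{16286}{9} + \frac{64 i \sqrt{7}}{3}$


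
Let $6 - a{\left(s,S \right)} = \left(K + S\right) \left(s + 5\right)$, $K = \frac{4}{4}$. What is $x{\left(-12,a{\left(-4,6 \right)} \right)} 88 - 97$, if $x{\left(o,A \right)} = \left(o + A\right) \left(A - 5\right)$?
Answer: $6767$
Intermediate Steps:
$K = 1$ ($K = 4 \cdot \frac{1}{4} = 1$)
$a{\left(s,S \right)} = 6 - \left(1 + S\right) \left(5 + s\right)$ ($a{\left(s,S \right)} = 6 - \left(1 + S\right) \left(s + 5\right) = 6 - \left(1 + S\right) \left(5 + s\right)$)
$x{\left(o,A \right)} = \left(-5 + A\right) \left(A + o\right)$ ($x{\left(o,A \right)} = \left(A + o\right) \left(-5 + A\right) = \left(-5 + A\right) \left(A + o\right)$)
$x{\left(-12,a{\left(-4,6 \right)} \right)} 88 - 97 = \left(\left(1 - -4 - 30 - 6 \left(-4\right)\right)^{2} - 5 \left(1 - -4 - 30 - 6 \left(-4\right)\right) - -60 + \left(1 - -4 - 30 - 6 \left(-4\right)\right) \left(-12\right)\right) 88 - 97 = \left(\left(1 + 4 - 30 + 24\right)^{2} - 5 \left(1 + 4 - 30 + 24\right) + 60 + \left(1 + 4 - 30 + 24\right) \left(-12\right)\right) 88 - 97 = \left(\left(-1\right)^{2} - -5 + 60 - -12\right) 88 - 97 = \left(1 + 5 + 60 + 12\right) 88 - 97 = 78 \cdot 88 - 97 = 6864 - 97 = 6767$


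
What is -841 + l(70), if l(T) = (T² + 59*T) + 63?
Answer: 8252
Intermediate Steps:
l(T) = 63 + T² + 59*T
-841 + l(70) = -841 + (63 + 70² + 59*70) = -841 + (63 + 4900 + 4130) = -841 + 9093 = 8252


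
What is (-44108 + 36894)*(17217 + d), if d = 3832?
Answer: -151847486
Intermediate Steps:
(-44108 + 36894)*(17217 + d) = (-44108 + 36894)*(17217 + 3832) = -7214*21049 = -151847486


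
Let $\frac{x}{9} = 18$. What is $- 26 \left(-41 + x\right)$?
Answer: $-3146$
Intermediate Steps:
$x = 162$ ($x = 9 \cdot 18 = 162$)
$- 26 \left(-41 + x\right) = - 26 \left(-41 + 162\right) = \left(-26\right) 121 = -3146$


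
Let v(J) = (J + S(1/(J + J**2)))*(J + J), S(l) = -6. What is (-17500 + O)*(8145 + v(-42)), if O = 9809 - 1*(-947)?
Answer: -82121688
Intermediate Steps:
v(J) = 2*J*(-6 + J) (v(J) = (J - 6)*(J + J) = (-6 + J)*(2*J) = 2*J*(-6 + J))
O = 10756 (O = 9809 + 947 = 10756)
(-17500 + O)*(8145 + v(-42)) = (-17500 + 10756)*(8145 + 2*(-42)*(-6 - 42)) = -6744*(8145 + 2*(-42)*(-48)) = -6744*(8145 + 4032) = -6744*12177 = -82121688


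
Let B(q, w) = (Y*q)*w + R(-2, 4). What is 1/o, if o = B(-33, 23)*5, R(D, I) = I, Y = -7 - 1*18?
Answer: 1/94895 ≈ 1.0538e-5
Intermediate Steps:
Y = -25 (Y = -7 - 18 = -25)
B(q, w) = 4 - 25*q*w (B(q, w) = (-25*q)*w + 4 = -25*q*w + 4 = 4 - 25*q*w)
o = 94895 (o = (4 - 25*(-33)*23)*5 = (4 + 18975)*5 = 18979*5 = 94895)
1/o = 1/94895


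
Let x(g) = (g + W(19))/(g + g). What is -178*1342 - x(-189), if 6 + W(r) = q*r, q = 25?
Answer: -6449632/27 ≈ -2.3888e+5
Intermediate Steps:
W(r) = -6 + 25*r
x(g) = (469 + g)/(2*g) (x(g) = (g + (-6 + 25*19))/(g + g) = (g + (-6 + 475))/((2*g)) = (g + 469)*(1/(2*g)) = (469 + g)*(1/(2*g)) = (469 + g)/(2*g))
-178*1342 - x(-189) = -178*1342 - (469 - 189)/(2*(-189)) = -238876 - (-1)*280/(2*189) = -238876 - 1*(-20/27) = -238876 + 20/27 = -6449632/27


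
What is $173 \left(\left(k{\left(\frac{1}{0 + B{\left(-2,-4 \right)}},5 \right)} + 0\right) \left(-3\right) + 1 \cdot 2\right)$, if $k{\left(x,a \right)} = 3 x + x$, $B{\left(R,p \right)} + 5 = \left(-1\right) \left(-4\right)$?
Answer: $2422$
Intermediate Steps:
$B{\left(R,p \right)} = -1$ ($B{\left(R,p \right)} = -5 - -4 = -5 + 4 = -1$)
$k{\left(x,a \right)} = 4 x$
$173 \left(\left(k{\left(\frac{1}{0 + B{\left(-2,-4 \right)}},5 \right)} + 0\right) \left(-3\right) + 1 \cdot 2\right) = 173 \left(\left(\frac{4}{0 - 1} + 0\right) \left(-3\right) + 1 \cdot 2\right) = 173 \left(\left(\frac{4}{-1} + 0\right) \left(-3\right) + 2\right) = 173 \left(\left(4 \left(-1\right) + 0\right) \left(-3\right) + 2\right) = 173 \left(\left(-4 + 0\right) \left(-3\right) + 2\right) = 173 \left(\left(-4\right) \left(-3\right) + 2\right) = 173 \left(12 + 2\right) = 173 \cdot 14 = 2422$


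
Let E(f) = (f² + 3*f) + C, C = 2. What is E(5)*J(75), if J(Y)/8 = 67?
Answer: 22512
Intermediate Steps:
E(f) = 2 + f² + 3*f (E(f) = (f² + 3*f) + 2 = 2 + f² + 3*f)
J(Y) = 536 (J(Y) = 8*67 = 536)
E(5)*J(75) = (2 + 5² + 3*5)*536 = (2 + 25 + 15)*536 = 42*536 = 22512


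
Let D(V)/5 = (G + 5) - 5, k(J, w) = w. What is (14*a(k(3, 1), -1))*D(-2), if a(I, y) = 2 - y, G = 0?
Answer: 0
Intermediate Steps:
D(V) = 0 (D(V) = 5*((0 + 5) - 5) = 5*(5 - 5) = 5*0 = 0)
(14*a(k(3, 1), -1))*D(-2) = (14*(2 - 1*(-1)))*0 = (14*(2 + 1))*0 = (14*3)*0 = 42*0 = 0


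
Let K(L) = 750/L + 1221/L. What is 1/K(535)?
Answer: 535/1971 ≈ 0.27144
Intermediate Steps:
K(L) = 1971/L
1/K(535) = 1/(1971/535) = 535/1971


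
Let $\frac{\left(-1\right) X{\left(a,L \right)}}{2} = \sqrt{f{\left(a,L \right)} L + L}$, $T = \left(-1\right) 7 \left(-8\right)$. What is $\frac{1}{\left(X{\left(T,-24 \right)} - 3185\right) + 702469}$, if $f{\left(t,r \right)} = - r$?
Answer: $\frac{174821}{122249528764} + \frac{5 i \sqrt{6}}{122249528764} \approx 1.43 \cdot 10^{-6} + 1.0018 \cdot 10^{-10} i$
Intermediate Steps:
$T = 56$ ($T = \left(-7\right) \left(-8\right) = 56$)
$X{\left(a,L \right)} = - 2 \sqrt{L - L^{2}}$ ($X{\left(a,L \right)} = - 2 \sqrt{- L L + L} = - 2 \sqrt{- L^{2} + L} = - 2 \sqrt{L - L^{2}}$)
$\frac{1}{\left(X{\left(T,-24 \right)} - 3185\right) + 702469} = \frac{1}{\left(- 2 \sqrt{\left(-1\right) \left(-24\right) \left(-1 - 24\right)} - 3185\right) + 702469} = \frac{1}{\left(- 2 \sqrt{\left(-1\right) \left(-24\right) \left(-25\right)} - 3185\right) + 702469} = \frac{1}{\left(- 2 \sqrt{-600} - 3185\right) + 702469} = \frac{1}{\left(- 2 \cdot 10 i \sqrt{6} - 3185\right) + 702469} = \frac{1}{\left(- 20 i \sqrt{6} - 3185\right) + 702469} = \frac{1}{\left(-3185 - 20 i \sqrt{6}\right) + 702469} = \frac{1}{699284 - 20 i \sqrt{6}}$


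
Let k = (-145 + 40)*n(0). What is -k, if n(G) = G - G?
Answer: 0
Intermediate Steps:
n(G) = 0
k = 0 (k = (-145 + 40)*0 = -105*0 = 0)
-k = -1*0 = 0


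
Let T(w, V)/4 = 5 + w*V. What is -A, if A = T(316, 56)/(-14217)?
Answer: 70804/14217 ≈ 4.9802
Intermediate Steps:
T(w, V) = 20 + 4*V*w (T(w, V) = 4*(5 + w*V) = 4*(5 + V*w) = 20 + 4*V*w)
A = -70804/14217 (A = (20 + 4*56*316)/(-14217) = (20 + 70784)*(-1/14217) = 70804*(-1/14217) = -70804/14217 ≈ -4.9802)
-A = -1*(-70804/14217) = 70804/14217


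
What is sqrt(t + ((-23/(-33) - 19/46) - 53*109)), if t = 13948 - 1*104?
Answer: sqrt(18589635966)/1518 ≈ 89.818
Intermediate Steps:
t = 13844 (t = 13948 - 104 = 13844)
sqrt(t + ((-23/(-33) - 19/46) - 53*109)) = sqrt(13844 + ((-23/(-33) - 19/46) - 53*109)) = sqrt(13844 + ((-23*(-1/33) - 19*1/46) - 5777)) = sqrt(13844 + ((23/33 - 19/46) - 5777)) = sqrt(13844 + (431/1518 - 5777)) = sqrt(13844 - 8769055/1518) = sqrt(12246137/1518) = sqrt(18589635966)/1518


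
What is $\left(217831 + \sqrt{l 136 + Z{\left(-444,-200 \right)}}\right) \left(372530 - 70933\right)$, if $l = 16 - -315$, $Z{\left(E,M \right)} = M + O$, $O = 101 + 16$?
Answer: $65697176107 + 2111179 \sqrt{917} \approx 6.5761 \cdot 10^{10}$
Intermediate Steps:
$O = 117$
$Z{\left(E,M \right)} = 117 + M$ ($Z{\left(E,M \right)} = M + 117 = 117 + M$)
$l = 331$ ($l = 16 + 315 = 331$)
$\left(217831 + \sqrt{l 136 + Z{\left(-444,-200 \right)}}\right) \left(372530 - 70933\right) = \left(217831 + \sqrt{331 \cdot 136 + \left(117 - 200\right)}\right) \left(372530 - 70933\right) = \left(217831 + \sqrt{45016 - 83}\right) 301597 = \left(217831 + \sqrt{44933}\right) 301597 = \left(217831 + 7 \sqrt{917}\right) 301597 = 65697176107 + 2111179 \sqrt{917}$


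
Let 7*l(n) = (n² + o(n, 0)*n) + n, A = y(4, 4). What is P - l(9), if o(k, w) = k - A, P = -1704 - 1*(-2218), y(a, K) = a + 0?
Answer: 3463/7 ≈ 494.71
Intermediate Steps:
y(a, K) = a
A = 4
P = 514 (P = -1704 + 2218 = 514)
o(k, w) = -4 + k (o(k, w) = k - 1*4 = k - 4 = -4 + k)
l(n) = n/7 + n²/7 + n*(-4 + n)/7 (l(n) = ((n² + (-4 + n)*n) + n)/7 = ((n² + n*(-4 + n)) + n)/7 = (n + n² + n*(-4 + n))/7 = n/7 + n²/7 + n*(-4 + n)/7)
P - l(9) = 514 - 9*(-3 + 2*9)/7 = 514 - 9*(-3 + 18)/7 = 514 - 9*15/7 = 514 - 1*135/7 = 514 - 135/7 = 3463/7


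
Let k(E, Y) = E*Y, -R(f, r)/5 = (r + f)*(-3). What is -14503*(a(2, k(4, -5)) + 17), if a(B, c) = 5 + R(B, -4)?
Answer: 116024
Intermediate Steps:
R(f, r) = 15*f + 15*r (R(f, r) = -5*(r + f)*(-3) = -5*(f + r)*(-3) = -5*(-3*f - 3*r) = 15*f + 15*r)
a(B, c) = -55 + 15*B (a(B, c) = 5 + (15*B + 15*(-4)) = 5 + (15*B - 60) = 5 + (-60 + 15*B) = -55 + 15*B)
-14503*(a(2, k(4, -5)) + 17) = -14503*((-55 + 15*2) + 17) = -14503*((-55 + 30) + 17) = -14503*(-25 + 17) = -14503*(-8) = 116024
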